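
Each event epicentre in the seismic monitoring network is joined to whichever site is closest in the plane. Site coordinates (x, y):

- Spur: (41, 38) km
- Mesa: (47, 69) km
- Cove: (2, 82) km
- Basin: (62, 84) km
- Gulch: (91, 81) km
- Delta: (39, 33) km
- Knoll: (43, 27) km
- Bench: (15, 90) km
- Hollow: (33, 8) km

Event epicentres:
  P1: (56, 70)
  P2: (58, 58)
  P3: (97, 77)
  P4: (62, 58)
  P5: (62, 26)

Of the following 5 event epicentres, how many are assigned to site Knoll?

P1 → Mesa
P2 → Mesa
P3 → Gulch
P4 → Mesa
P5 → Knoll
1 of the 5 goes to Knoll.

1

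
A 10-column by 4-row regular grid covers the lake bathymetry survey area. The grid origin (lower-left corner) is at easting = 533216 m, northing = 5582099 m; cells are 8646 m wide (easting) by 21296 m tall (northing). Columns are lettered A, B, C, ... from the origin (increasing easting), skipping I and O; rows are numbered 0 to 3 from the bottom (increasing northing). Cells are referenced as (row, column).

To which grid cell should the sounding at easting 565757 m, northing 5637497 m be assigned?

Column index: ⌊(565757 − 533216) / 8646⌋ = ⌊3.764⌋ = 3 → column D
Row offset from origin: ⌊(5637497 − 5582099) / 21296⌋ = ⌊2.601⌋ = 2 → row 2

(2, D)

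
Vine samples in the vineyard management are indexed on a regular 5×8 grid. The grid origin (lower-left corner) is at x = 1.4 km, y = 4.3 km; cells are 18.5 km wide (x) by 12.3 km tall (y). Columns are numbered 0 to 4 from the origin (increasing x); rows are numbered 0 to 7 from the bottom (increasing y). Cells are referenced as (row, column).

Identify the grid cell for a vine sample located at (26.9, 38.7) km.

Column index: ⌊(26.9 − 1.4) / 18.5⌋ = ⌊1.378⌋ = 1
Row offset from origin: ⌊(38.7 − 4.3) / 12.3⌋ = ⌊2.797⌋ = 2 → row 2

(2, 1)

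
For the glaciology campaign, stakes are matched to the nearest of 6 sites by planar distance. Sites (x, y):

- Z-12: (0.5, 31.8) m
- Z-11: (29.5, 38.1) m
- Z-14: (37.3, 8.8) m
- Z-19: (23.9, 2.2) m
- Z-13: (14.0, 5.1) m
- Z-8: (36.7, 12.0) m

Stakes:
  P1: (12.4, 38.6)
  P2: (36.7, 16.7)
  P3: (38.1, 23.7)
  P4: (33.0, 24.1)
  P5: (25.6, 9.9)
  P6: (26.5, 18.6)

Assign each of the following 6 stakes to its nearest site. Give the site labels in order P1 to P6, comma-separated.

Z-12, Z-8, Z-8, Z-8, Z-19, Z-8

P1 → Z-12 (d²=187.85)
P2 → Z-8 (d²=22.09)
P3 → Z-8 (d²=138.85)
P4 → Z-8 (d²=160.10)
P5 → Z-19 (d²=62.18)
P6 → Z-8 (d²=147.60)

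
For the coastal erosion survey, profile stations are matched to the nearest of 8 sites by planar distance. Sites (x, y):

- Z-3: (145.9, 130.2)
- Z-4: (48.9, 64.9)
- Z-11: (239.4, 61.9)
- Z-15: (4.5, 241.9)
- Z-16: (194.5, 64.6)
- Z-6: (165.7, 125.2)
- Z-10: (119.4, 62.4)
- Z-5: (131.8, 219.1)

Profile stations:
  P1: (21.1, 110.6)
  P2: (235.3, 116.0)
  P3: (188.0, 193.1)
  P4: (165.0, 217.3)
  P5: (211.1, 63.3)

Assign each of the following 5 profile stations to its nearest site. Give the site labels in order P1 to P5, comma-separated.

Z-4, Z-11, Z-5, Z-5, Z-16

P1 → Z-4 (d²=2861.33)
P2 → Z-11 (d²=2943.62)
P3 → Z-5 (d²=3834.44)
P4 → Z-5 (d²=1105.48)
P5 → Z-16 (d²=277.25)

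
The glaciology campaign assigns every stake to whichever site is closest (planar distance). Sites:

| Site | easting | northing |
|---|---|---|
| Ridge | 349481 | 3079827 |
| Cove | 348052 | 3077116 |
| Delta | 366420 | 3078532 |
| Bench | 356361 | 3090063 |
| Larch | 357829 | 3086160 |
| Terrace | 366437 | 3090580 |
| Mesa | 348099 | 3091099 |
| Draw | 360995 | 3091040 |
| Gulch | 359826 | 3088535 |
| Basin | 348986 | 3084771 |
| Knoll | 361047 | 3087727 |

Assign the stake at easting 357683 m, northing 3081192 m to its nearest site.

Larch

Squared distances to each site:
Ridge: 69136029.000; Cove: 109369937.000; Delta: 83410769.000; Bench: 80442325.000; Larch: 24702340.000; Terrace: 164767060.000; Mesa: 190001705.000; Draw: 107952448.000; Gulch: 58512098.000; Basin: 88447050.000; Knoll: 54022721.000.
Minimum at Larch.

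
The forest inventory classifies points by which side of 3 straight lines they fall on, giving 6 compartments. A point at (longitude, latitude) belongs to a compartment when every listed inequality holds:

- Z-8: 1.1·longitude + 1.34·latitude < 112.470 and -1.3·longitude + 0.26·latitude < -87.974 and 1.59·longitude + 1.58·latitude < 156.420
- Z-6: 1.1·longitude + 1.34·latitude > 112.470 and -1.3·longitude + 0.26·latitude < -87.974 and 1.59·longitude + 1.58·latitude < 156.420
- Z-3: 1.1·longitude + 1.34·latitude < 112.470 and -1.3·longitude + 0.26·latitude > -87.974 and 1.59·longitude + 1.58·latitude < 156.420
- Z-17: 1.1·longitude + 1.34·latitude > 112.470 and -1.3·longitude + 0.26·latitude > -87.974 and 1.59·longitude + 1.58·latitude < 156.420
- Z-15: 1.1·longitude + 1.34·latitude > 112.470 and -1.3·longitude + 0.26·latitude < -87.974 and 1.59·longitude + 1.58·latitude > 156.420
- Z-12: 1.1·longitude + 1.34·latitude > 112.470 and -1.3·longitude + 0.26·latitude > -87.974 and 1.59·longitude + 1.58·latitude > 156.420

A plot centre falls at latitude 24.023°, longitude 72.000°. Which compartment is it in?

1.1·72.000 + 1.34·24.023 = 111.391, which is < 112.470
-1.3·72.000 + 0.26·24.023 = -87.354, which is > -87.974
1.59·72.000 + 1.58·24.023 = 152.436, which is < 156.420
This sign pattern matches Z-3.

Z-3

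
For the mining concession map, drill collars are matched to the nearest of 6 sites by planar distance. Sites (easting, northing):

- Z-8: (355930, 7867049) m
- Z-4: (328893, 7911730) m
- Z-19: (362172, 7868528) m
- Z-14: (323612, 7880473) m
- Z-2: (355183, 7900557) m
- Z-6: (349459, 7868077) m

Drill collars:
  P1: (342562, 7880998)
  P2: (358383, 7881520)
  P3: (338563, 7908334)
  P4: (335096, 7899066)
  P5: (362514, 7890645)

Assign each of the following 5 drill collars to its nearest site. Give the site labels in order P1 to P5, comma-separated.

P1 → Z-6 (d²=214520850.00)
P2 → Z-19 (d²=183148585.00)
P3 → Z-4 (d²=105041716.00)
P4 → Z-4 (d²=198854105.00)
P5 → Z-2 (d²=151991305.00)

Z-6, Z-19, Z-4, Z-4, Z-2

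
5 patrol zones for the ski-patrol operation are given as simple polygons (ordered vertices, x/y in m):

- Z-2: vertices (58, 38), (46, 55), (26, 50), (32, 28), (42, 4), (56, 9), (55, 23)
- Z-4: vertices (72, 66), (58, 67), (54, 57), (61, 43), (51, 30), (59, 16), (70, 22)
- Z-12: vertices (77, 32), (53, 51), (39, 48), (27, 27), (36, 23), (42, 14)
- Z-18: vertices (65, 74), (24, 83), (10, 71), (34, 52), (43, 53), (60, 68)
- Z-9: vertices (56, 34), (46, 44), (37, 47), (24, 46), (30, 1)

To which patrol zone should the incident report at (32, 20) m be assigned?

Z-9

Cast a ray rightward from (32, 20). For each polygon, the edges (by vertex number in listed order) whose endpoints lie on opposite sides of y = 20, where each meets that height, and whether that is right or left of the point:
Z-2: 4–5 at x≈35.3 (right), 6–7 at x≈55.2 (right) → 2 crossings.
Z-4: 5–6 at x≈56.7 (right), 6–7 at x≈66.3 (right) → 2 crossings.
Z-12: 5–6 at x≈38.0 (right), 6–1 at x≈53.7 (right) → 2 crossings.
Z-18: no edge straddles that height → 0 crossings.
Z-9: 4–5 at x≈27.5 (left), 5–1 at x≈45.0 (right) → 1 crossing.
Only Z-9 has an odd count, so the point is inside Z-9.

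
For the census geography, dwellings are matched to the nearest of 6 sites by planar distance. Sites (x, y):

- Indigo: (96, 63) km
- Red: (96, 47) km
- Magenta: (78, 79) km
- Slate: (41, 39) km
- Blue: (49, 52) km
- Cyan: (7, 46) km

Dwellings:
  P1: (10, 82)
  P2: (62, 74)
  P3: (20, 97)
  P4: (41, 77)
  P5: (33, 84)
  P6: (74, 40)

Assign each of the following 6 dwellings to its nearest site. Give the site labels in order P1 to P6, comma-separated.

P1 → Cyan (d²=1305.00)
P2 → Magenta (d²=281.00)
P3 → Cyan (d²=2770.00)
P4 → Blue (d²=689.00)
P5 → Blue (d²=1280.00)
P6 → Red (d²=533.00)

Cyan, Magenta, Cyan, Blue, Blue, Red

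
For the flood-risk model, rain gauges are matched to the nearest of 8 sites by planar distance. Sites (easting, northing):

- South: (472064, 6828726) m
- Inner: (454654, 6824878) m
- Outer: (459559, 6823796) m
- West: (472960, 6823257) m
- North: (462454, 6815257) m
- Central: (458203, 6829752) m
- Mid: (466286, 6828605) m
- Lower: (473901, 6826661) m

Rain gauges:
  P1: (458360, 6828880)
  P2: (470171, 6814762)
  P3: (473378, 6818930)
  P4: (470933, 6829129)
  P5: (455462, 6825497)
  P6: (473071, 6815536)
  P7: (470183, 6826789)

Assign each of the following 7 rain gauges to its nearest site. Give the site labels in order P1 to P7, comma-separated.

P1 → Central (d²=785033.00)
P2 → North (d²=59797114.00)
P3 → West (d²=18897653.00)
P4 → South (d²=1441570.00)
P5 → Inner (d²=1036025.00)
P6 → West (d²=59626162.00)
P7 → South (d²=7290130.00)

Central, North, West, South, Inner, West, South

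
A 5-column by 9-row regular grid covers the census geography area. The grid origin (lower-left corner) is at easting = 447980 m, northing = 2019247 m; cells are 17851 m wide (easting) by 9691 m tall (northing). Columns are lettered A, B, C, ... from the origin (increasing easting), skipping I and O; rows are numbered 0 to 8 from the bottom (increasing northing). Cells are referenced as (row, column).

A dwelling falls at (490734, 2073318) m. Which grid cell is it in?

(5, C)

Column index: ⌊(490734 − 447980) / 17851⌋ = ⌊2.395⌋ = 2 → column C
Row offset from origin: ⌊(2073318 − 2019247) / 9691⌋ = ⌊5.580⌋ = 5 → row 5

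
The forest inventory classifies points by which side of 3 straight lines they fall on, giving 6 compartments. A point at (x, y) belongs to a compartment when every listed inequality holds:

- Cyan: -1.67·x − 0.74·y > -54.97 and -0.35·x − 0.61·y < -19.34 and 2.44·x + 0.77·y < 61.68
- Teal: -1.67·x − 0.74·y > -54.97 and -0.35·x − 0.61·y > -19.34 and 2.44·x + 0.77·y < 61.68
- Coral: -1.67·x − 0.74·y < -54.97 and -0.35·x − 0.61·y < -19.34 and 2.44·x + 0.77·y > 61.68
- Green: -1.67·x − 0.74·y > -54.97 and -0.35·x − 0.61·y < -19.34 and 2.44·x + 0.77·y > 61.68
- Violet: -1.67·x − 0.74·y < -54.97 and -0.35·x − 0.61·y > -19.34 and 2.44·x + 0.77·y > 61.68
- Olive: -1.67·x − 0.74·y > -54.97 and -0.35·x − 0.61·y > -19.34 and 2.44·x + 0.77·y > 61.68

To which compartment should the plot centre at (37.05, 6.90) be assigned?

Violet

-1.67·37.05 − 0.74·6.90 = -66.979, which is < -54.97
-0.35·37.05 − 0.61·6.90 = -17.176, which is > -19.34
2.44·37.05 + 0.77·6.90 = 95.715, which is > 61.68
This sign pattern matches Violet.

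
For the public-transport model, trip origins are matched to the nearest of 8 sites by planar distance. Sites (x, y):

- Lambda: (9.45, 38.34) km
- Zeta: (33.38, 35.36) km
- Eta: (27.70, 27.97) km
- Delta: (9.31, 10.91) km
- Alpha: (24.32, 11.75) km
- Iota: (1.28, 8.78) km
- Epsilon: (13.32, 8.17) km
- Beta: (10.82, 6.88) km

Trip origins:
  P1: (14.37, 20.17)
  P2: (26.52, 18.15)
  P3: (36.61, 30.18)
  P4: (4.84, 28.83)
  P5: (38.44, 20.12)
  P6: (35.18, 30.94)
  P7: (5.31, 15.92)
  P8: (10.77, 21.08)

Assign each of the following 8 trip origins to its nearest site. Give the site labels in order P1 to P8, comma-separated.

Delta, Alpha, Zeta, Lambda, Eta, Zeta, Delta, Delta

P1 → Delta (d²=111.35)
P2 → Alpha (d²=45.80)
P3 → Zeta (d²=37.27)
P4 → Lambda (d²=111.69)
P5 → Eta (d²=176.97)
P6 → Zeta (d²=22.78)
P7 → Delta (d²=41.10)
P8 → Delta (d²=105.56)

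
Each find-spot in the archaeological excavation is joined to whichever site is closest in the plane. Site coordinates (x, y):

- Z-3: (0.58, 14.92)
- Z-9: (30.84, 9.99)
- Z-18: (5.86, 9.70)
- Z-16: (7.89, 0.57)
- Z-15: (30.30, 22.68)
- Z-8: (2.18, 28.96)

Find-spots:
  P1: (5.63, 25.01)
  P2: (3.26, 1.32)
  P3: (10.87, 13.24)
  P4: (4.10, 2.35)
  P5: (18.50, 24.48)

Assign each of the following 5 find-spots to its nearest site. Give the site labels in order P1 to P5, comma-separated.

Z-8, Z-16, Z-18, Z-16, Z-15

P1 → Z-8 (d²=27.50)
P2 → Z-16 (d²=22.00)
P3 → Z-18 (d²=37.63)
P4 → Z-16 (d²=17.53)
P5 → Z-15 (d²=142.48)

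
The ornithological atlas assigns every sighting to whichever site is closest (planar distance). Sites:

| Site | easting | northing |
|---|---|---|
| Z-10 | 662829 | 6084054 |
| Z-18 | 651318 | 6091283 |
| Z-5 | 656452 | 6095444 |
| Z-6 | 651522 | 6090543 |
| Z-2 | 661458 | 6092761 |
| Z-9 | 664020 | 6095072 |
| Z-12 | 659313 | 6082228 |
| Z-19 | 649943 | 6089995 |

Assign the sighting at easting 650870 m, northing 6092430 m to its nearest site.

Squared distances to each site:
Z-10: 213175057.000; Z-18: 1516313.000; Z-5: 40242920.000; Z-6: 3985873.000; Z-2: 112215305.000; Z-9: 179902664.000; Z-12: 175365053.000; Z-19: 6788554.000.
Minimum at Z-18.

Z-18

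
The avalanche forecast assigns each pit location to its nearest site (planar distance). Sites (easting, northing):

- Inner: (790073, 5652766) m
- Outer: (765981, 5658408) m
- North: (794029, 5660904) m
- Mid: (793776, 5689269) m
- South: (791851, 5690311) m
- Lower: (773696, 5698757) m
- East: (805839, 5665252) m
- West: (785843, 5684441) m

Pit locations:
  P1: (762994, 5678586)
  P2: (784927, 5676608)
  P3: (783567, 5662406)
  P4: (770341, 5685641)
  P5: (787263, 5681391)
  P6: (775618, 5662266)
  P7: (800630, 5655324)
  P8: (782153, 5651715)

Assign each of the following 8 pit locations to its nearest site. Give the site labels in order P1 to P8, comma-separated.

Outer, West, North, Lower, West, Outer, North, Inner

P1 → Outer (d²=416073853.00)
P2 → West (d²=62194945.00)
P3 → North (d²=111709448.00)
P4 → Lower (d²=183285481.00)
P5 → West (d²=11318900.00)
P6 → Outer (d²=107755933.00)
P7 → North (d²=74709601.00)
P8 → Inner (d²=63831001.00)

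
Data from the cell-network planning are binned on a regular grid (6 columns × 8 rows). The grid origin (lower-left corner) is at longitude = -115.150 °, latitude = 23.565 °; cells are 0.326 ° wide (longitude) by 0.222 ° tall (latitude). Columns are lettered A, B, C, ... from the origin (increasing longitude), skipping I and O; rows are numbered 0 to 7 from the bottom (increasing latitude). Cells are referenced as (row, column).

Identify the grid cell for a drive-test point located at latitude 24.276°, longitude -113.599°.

(3, E)

Column index: ⌊(-113.599 − -115.150) / 0.326⌋ = ⌊4.758⌋ = 4 → column E
Row offset from origin: ⌊(24.276 − 23.565) / 0.222⌋ = ⌊3.203⌋ = 3 → row 3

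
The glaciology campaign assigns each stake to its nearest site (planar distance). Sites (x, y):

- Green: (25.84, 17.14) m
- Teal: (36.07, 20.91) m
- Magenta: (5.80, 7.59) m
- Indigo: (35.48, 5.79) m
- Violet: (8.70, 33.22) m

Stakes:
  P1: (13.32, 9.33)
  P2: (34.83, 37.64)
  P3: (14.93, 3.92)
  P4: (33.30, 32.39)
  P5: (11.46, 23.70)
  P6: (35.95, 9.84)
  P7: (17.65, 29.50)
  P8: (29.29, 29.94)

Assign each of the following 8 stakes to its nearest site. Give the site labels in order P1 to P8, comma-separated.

Magenta, Teal, Magenta, Teal, Violet, Indigo, Violet, Teal

P1 → Magenta (d²=59.58)
P2 → Teal (d²=281.43)
P3 → Magenta (d²=96.83)
P4 → Teal (d²=139.46)
P5 → Violet (d²=98.25)
P6 → Indigo (d²=16.62)
P7 → Violet (d²=93.94)
P8 → Teal (d²=127.51)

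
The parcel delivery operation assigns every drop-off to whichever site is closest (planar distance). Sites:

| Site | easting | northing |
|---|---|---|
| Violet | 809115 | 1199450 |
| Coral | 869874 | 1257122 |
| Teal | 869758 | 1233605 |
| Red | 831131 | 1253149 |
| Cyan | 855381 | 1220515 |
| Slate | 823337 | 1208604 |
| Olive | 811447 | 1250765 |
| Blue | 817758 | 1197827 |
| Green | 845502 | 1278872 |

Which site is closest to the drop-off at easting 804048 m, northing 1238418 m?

Olive

Squared distances to each site:
Violet: 1544179513.000; Coral: 4682901892.000; Teal: 4340969069.000; Red: 950491250.000; Cyan: 2955594298.000; Slate: 1260940117.000; Olive: 207193610.000; Blue: 1835593381.000; Green: 3354960232.000.
Minimum at Olive.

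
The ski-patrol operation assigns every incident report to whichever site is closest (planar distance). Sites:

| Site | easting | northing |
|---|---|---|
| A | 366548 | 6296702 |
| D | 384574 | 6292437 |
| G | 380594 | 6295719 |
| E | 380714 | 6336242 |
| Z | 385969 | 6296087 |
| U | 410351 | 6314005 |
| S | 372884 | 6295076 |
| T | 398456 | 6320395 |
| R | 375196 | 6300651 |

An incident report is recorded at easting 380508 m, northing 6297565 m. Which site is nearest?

G

Squared distances to each site:
A: 195626369.000; D: 42828740.000; G: 3415112.000; E: 1495952765.000; Z: 32007005.000; U: 1160878249.000; S: 64320497.000; T: 843339604.000; R: 37740740.000.
Minimum at G.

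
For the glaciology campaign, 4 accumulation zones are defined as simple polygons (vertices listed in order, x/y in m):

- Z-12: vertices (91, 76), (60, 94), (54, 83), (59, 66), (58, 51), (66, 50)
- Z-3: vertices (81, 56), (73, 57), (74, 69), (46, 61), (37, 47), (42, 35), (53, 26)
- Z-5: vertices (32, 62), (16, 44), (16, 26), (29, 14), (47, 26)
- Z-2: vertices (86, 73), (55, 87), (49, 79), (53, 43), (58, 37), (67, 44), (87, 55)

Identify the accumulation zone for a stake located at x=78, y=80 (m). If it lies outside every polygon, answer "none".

Cast a ray rightward from (78, 80). For each polygon, the edges (by vertex number in listed order) whose endpoints lie on opposite sides of y = 80, where each meets that height, and whether that is right or left of the point:
Z-12: 1–2 at x≈84.1 (right), 3–4 at x≈54.9 (left) → 1 crossing.
Z-3: no edge straddles that height → 0 crossings.
Z-5: no edge straddles that height → 0 crossings.
Z-2: 1–2 at x≈70.5 (left), 2–3 at x≈49.8 (left) → 0 crossings.
Only Z-12 has an odd count, so the point is inside Z-12.

Z-12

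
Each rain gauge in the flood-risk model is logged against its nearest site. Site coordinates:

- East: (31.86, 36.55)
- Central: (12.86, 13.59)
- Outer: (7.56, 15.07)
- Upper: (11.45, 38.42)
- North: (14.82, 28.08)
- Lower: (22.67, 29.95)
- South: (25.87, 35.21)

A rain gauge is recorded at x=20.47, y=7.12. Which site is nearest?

Central

Squared distances to each site:
East: 995.857; Central: 99.773; Outer: 229.871; Upper: 1061.050; North: 471.244; Lower: 526.049; South: 818.208.
Minimum at Central.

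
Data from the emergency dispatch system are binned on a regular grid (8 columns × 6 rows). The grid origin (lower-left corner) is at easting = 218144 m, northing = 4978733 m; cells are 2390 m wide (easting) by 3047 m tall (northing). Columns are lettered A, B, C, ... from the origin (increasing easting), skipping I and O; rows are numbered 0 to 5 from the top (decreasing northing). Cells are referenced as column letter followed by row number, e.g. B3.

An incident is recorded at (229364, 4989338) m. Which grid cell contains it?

E2

Column index: ⌊(229364 − 218144) / 2390⌋ = ⌊4.695⌋ = 4 → column E
Row offset from origin: ⌊(4989338 − 4978733) / 3047⌋ = ⌊3.480⌋ = 3 → row 2 (counted from top)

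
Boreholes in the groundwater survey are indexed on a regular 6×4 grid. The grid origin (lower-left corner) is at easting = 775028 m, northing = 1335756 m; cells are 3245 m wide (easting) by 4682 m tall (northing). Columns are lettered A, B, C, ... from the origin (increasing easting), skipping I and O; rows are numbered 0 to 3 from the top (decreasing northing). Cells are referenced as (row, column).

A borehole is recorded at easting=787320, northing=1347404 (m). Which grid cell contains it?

Column index: ⌊(787320 − 775028) / 3245⌋ = ⌊3.788⌋ = 3 → column D
Row offset from origin: ⌊(1347404 − 1335756) / 4682⌋ = ⌊2.488⌋ = 2 → row 1 (counted from top)

(1, D)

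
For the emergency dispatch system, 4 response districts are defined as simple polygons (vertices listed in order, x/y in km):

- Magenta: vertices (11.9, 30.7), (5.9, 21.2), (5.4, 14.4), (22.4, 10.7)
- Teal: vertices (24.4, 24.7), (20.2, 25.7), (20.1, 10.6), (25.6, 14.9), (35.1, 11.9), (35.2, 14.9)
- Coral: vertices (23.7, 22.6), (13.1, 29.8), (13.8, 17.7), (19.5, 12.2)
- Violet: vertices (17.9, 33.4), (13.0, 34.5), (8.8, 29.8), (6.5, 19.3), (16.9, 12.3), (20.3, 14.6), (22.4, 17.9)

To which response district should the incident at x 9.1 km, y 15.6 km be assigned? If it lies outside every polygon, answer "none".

Cast a ray rightward from (9.1, 15.6). For each polygon, the edges (by vertex number in listed order) whose endpoints lie on opposite sides of y = 15.6, where each meets that height, and whether that is right or left of the point:
Magenta: 2–3 at x≈5.49 (left), 4–1 at x≈19.83 (right) → 1 crossing.
Teal: 2–3 at x≈20.13 (right), 6–1 at x≈34.43 (right) → 2 crossings.
Coral: 3–4 at x≈15.98 (right), 4–1 at x≈20.87 (right) → 2 crossings.
Violet: 4–5 at x≈12.00 (right), 6–7 at x≈20.94 (right) → 2 crossings.
Only Magenta has an odd count, so the point is inside Magenta.

Magenta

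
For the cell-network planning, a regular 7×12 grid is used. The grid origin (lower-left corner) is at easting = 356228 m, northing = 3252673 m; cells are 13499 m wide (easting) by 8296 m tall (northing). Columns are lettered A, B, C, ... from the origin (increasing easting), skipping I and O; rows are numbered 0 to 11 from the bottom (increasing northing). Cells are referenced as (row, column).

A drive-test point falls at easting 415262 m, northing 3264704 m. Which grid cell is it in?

(1, E)

Column index: ⌊(415262 − 356228) / 13499⌋ = ⌊4.373⌋ = 4 → column E
Row offset from origin: ⌊(3264704 − 3252673) / 8296⌋ = ⌊1.450⌋ = 1 → row 1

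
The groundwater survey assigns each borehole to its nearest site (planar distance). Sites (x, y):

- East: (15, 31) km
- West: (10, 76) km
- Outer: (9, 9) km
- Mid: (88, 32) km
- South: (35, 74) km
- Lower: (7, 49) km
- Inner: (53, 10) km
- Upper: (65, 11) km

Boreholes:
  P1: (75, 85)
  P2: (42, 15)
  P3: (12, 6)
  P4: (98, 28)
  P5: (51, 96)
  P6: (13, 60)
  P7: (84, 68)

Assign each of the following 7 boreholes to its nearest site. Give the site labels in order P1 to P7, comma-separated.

P1 → South (d²=1721.00)
P2 → Inner (d²=146.00)
P3 → Outer (d²=18.00)
P4 → Mid (d²=116.00)
P5 → South (d²=740.00)
P6 → Lower (d²=157.00)
P7 → Mid (d²=1312.00)

South, Inner, Outer, Mid, South, Lower, Mid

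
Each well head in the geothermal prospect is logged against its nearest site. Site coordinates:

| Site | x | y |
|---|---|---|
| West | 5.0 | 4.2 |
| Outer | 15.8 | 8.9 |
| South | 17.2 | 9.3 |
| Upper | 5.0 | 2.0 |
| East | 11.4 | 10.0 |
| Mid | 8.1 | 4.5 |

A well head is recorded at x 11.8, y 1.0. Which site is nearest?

Mid

Squared distances to each site:
West: 56.480; Outer: 78.410; South: 98.050; Upper: 47.240; East: 81.160; Mid: 25.940.
Minimum at Mid.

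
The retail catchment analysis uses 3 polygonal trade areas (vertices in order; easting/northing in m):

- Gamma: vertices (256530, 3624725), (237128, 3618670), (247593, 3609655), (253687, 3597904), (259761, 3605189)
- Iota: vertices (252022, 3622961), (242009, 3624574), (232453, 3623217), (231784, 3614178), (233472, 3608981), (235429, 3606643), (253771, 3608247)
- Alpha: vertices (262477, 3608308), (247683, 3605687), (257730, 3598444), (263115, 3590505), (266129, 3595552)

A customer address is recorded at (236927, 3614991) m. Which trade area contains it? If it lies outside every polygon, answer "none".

Iota

Cast a ray rightward from (236927, 3614991). For each polygon, the edges (by vertex number in listed order) whose endpoints lie on opposite sides of northing = 3614991, where each meets that height, and whether that is right or left of the point:
Gamma: 2–3 at easting≈241398.7 (right), 5–1 at easting≈258139.9 (right) → 2 crossings.
Iota: 3–4 at easting≈231844.2 (left), 7–1 at easting≈252969.4 (right) → 1 crossing.
Alpha: no edge straddles that height → 0 crossings.
Only Iota has an odd count, so the point is inside Iota.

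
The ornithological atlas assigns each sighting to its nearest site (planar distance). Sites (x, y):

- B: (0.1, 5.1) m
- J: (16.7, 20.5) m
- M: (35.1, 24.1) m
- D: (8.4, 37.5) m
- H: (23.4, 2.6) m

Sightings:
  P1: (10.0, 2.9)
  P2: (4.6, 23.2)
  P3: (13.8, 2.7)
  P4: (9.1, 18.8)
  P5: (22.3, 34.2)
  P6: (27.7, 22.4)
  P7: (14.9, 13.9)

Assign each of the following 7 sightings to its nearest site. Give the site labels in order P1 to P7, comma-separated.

P1 → B (d²=102.85)
P2 → J (d²=153.70)
P3 → H (d²=92.17)
P4 → J (d²=60.65)
P5 → D (d²=204.10)
P6 → M (d²=57.65)
P7 → J (d²=46.80)

B, J, H, J, D, M, J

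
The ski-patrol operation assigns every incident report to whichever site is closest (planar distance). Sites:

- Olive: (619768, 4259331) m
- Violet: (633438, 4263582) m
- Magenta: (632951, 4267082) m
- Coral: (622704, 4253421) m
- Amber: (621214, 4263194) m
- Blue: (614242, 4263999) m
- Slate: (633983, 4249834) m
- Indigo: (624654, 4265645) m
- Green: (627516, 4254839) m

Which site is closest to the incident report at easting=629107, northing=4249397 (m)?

Squared distances to each site:
Olive: 185901277.000; Violet: 219971786.000; Magenta: 327535561.000; Coral: 57190985.000; Amber: 252656658.000; Blue: 434186629.000; Slate: 23966345.000; Indigo: 283826713.000; Green: 32146645.000.
Minimum at Slate.

Slate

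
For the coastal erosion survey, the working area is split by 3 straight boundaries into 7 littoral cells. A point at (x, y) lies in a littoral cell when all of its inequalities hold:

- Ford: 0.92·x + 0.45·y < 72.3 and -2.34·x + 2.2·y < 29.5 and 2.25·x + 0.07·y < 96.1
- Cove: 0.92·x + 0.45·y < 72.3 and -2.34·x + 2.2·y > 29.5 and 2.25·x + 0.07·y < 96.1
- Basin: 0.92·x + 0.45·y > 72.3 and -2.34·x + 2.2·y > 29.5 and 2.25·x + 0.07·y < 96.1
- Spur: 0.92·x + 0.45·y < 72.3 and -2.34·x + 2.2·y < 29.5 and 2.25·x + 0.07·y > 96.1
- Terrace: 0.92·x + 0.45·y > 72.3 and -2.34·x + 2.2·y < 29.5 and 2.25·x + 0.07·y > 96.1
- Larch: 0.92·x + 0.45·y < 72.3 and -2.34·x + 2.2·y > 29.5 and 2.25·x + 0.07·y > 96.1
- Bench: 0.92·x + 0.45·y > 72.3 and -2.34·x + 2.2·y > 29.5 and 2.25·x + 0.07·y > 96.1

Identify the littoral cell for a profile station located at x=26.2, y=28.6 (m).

Ford

0.92·26.2 + 0.45·28.6 = 36.974, which is < 72.3
-2.34·26.2 + 2.2·28.6 = 1.612, which is < 29.5
2.25·26.2 + 0.07·28.6 = 60.952, which is < 96.1
This sign pattern matches Ford.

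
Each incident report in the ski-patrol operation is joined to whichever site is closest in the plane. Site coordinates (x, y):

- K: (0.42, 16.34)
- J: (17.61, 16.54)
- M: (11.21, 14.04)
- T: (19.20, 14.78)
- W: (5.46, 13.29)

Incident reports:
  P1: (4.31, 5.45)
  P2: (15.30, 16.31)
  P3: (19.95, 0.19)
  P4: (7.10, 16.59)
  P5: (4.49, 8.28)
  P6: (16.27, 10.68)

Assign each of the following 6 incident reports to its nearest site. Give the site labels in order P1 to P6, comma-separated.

P1 → W (d²=62.79)
P2 → J (d²=5.39)
P3 → T (d²=213.43)
P4 → W (d²=13.58)
P5 → W (d²=26.04)
P6 → T (d²=25.39)

W, J, T, W, W, T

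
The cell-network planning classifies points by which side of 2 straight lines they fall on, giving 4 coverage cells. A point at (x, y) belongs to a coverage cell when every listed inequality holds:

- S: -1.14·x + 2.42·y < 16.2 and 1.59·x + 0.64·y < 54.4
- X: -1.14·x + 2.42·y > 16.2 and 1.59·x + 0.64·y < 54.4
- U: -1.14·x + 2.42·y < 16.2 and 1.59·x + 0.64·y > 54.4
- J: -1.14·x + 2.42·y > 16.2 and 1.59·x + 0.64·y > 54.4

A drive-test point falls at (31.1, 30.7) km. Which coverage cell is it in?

-1.14·31.1 + 2.42·30.7 = 38.840, which is > 16.2
1.59·31.1 + 0.64·30.7 = 69.097, which is > 54.4
This sign pattern matches J.

J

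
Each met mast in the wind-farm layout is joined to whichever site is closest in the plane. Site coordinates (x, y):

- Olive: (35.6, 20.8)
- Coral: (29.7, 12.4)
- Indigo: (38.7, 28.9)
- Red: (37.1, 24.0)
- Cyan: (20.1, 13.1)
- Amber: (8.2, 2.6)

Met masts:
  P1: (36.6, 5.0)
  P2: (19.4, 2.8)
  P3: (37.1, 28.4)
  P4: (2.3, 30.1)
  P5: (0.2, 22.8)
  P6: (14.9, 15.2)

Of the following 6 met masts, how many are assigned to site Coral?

P1 → Coral
P2 → Cyan
P3 → Indigo
P4 → Cyan
P5 → Amber
P6 → Cyan
1 of the 6 goes to Coral.

1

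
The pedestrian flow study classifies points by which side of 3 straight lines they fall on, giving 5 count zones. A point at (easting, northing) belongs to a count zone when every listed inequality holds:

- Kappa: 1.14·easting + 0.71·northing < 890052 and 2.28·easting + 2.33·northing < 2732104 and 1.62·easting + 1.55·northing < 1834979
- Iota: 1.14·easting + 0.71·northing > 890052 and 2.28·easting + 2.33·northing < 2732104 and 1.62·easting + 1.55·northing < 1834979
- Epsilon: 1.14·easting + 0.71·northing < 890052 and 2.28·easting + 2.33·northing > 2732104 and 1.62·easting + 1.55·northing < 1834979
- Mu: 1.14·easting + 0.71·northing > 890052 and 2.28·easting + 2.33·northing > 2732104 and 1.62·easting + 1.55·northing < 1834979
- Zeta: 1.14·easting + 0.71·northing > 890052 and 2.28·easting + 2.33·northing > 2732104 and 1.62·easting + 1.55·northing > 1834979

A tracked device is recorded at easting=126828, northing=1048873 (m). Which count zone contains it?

1.14·126828 + 0.71·1048873 = 889283.750, which is < 890052
2.28·126828 + 2.33·1048873 = 2733041.930, which is > 2732104
1.62·126828 + 1.55·1048873 = 1831214.510, which is < 1834979
This sign pattern matches Epsilon.

Epsilon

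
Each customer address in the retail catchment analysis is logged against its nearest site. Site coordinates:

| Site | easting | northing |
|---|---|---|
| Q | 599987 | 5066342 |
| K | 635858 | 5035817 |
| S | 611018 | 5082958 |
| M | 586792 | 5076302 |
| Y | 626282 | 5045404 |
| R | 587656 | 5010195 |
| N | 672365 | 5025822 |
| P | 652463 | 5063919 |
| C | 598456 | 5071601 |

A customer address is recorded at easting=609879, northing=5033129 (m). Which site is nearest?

Y

Squared distances to each site:
Q: 1200955033.000; K: 682133785.000; S: 2484226562.000; M: 2396917498.000; Y: 419734034.000; R: 1019830085.000; N: 3957892445.000; P: 2761421156.000; C: 1610579713.000.
Minimum at Y.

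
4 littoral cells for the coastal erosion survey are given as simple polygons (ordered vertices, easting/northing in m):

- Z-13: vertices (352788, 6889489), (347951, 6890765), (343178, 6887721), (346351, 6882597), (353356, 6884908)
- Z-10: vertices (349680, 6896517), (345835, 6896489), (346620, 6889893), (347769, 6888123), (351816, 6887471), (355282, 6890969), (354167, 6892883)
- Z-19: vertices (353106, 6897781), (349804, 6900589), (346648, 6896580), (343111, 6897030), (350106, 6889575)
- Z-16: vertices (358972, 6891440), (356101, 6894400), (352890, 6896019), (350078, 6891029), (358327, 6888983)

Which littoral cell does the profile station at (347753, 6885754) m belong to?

Cast a ray rightward from (347753, 6885754). For each polygon, the edges (by vertex number in listed order) whose endpoints lie on opposite sides of northing = 6885754, where each meets that height, and whether that is right or left of the point:
Z-13: 3–4 at easting≈344396.1 (left), 5–1 at easting≈353251.1 (right) → 1 crossing.
Z-10: no edge straddles that height → 0 crossings.
Z-19: no edge straddles that height → 0 crossings.
Z-16: no edge straddles that height → 0 crossings.
Only Z-13 has an odd count, so the point is inside Z-13.

Z-13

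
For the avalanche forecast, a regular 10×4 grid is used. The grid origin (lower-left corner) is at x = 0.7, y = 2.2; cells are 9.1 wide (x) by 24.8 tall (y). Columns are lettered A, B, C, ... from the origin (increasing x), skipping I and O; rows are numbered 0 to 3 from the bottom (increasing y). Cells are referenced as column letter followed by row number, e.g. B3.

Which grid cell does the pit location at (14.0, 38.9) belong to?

B1

Column index: ⌊(14.0 − 0.7) / 9.1⌋ = ⌊1.462⌋ = 1 → column B
Row offset from origin: ⌊(38.9 − 2.2) / 24.8⌋ = ⌊1.480⌋ = 1 → row 1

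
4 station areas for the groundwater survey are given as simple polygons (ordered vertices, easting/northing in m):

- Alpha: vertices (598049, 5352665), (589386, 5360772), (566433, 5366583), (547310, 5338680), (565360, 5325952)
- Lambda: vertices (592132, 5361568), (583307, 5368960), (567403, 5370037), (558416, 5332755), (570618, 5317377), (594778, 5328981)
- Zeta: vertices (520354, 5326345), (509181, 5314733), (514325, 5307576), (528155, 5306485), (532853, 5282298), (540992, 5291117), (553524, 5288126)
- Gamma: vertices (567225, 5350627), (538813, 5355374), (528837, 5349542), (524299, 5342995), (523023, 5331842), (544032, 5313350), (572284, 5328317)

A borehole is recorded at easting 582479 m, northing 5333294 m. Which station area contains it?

Lambda

Cast a ray rightward from (582479, 5333294). For each polygon, the edges (by vertex number in listed order) whose endpoints lie on opposite sides of northing = 5333294, where each meets that height, and whether that is right or left of the point:
Alpha: 4–5 at easting≈554948.1 (left), 5–1 at easting≈574344.5 (left) → 0 crossings.
Lambda: 3–4 at easting≈558545.9 (left), 6–1 at easting≈594427.8 (right) → 1 crossing.
Zeta: no edge straddles that height → 0 crossings.
Gamma: 4–5 at easting≈523189.1 (left), 7–1 at easting≈571155.4 (left) → 0 crossings.
Only Lambda has an odd count, so the point is inside Lambda.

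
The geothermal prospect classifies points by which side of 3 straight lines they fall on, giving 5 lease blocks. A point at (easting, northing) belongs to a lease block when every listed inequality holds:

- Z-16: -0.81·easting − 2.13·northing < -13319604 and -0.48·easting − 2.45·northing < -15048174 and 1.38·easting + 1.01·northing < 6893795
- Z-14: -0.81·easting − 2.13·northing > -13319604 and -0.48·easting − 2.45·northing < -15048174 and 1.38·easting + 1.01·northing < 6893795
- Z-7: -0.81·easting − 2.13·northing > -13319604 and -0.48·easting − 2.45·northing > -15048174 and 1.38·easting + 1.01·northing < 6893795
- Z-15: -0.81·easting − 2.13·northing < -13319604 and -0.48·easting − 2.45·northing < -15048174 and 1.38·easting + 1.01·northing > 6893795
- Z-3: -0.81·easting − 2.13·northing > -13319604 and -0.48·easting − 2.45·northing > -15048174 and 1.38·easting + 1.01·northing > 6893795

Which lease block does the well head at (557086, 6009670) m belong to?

-0.81·557086 − 2.13·6009670 = -13251836.760, which is > -13319604
-0.48·557086 − 2.45·6009670 = -14991092.780, which is > -15048174
1.38·557086 + 1.01·6009670 = 6838545.380, which is < 6893795
This sign pattern matches Z-7.

Z-7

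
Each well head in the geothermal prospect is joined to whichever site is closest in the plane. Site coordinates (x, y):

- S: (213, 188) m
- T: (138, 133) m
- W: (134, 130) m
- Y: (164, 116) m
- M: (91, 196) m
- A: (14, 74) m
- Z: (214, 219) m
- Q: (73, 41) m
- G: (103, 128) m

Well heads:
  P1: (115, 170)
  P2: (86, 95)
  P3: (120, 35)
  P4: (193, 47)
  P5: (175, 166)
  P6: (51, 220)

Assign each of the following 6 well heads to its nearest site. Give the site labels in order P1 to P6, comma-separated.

P1 → M (d²=1252.00)
P2 → G (d²=1378.00)
P3 → Q (d²=2245.00)
P4 → Y (d²=5602.00)
P5 → S (d²=1928.00)
P6 → M (d²=2176.00)

M, G, Q, Y, S, M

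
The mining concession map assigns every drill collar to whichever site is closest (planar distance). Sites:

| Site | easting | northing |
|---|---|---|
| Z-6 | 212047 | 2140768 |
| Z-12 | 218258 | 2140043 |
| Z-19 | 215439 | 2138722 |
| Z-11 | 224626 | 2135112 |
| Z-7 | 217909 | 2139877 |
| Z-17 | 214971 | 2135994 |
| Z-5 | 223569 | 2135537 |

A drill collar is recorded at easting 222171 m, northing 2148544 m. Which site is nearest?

Z-12

Squared distances to each site:
Z-6: 162961552.000; Z-12: 87578570.000; Z-19: 141791508.000; Z-11: 186445649.000; Z-7: 93281533.000; Z-17: 209342500.000; Z-5: 171136453.000.
Minimum at Z-12.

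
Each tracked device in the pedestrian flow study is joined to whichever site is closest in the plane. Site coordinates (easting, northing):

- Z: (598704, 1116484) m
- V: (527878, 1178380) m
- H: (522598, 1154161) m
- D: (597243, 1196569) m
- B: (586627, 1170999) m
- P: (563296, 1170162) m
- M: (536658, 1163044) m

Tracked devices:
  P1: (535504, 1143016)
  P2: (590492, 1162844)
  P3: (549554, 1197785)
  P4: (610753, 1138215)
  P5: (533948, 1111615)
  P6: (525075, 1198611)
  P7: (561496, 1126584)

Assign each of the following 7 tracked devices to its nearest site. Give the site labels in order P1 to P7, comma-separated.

H, B, V, Z, H, V, Z

P1 → H (d²=290775861.00)
P2 → B (d²=81442250.00)
P3 → V (d²=846403001.00)
P4 → Z (d²=617414762.00)
P5 → H (d²=1938984616.00)
P6 → V (d²=417150170.00)
P7 → Z (d²=1486445264.00)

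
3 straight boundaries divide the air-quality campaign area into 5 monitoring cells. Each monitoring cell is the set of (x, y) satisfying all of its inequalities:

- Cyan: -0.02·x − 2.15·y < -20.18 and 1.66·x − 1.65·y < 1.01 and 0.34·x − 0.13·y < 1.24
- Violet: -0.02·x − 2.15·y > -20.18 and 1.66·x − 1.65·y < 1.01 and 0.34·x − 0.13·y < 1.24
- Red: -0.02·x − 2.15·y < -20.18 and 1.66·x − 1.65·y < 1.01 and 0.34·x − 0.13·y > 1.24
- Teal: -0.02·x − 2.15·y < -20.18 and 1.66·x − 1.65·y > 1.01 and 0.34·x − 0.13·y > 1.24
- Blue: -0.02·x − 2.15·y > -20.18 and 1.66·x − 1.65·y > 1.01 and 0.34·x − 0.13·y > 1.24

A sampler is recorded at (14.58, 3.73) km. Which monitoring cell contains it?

-0.02·14.58 − 2.15·3.73 = -8.311, which is > -20.18
1.66·14.58 − 1.65·3.73 = 18.048, which is > 1.01
0.34·14.58 − 0.13·3.73 = 4.472, which is > 1.24
This sign pattern matches Blue.

Blue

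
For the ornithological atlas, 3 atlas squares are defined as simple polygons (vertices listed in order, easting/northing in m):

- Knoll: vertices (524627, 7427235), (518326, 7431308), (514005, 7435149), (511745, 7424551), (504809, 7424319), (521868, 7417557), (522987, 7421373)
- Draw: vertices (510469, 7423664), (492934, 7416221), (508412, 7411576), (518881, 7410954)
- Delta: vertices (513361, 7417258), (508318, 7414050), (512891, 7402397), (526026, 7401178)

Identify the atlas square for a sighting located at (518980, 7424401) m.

Cast a ray rightward from (518980, 7424401). For each polygon, the edges (by vertex number in listed order) whose endpoints lie on opposite sides of northing = 7424401, where each meets that height, and whether that is right or left of the point:
Knoll: 4–5 at easting≈507260.5 (left), 7–1 at easting≈523834.1 (right) → 1 crossing.
Draw: no edge straddles that height → 0 crossings.
Delta: no edge straddles that height → 0 crossings.
Only Knoll has an odd count, so the point is inside Knoll.

Knoll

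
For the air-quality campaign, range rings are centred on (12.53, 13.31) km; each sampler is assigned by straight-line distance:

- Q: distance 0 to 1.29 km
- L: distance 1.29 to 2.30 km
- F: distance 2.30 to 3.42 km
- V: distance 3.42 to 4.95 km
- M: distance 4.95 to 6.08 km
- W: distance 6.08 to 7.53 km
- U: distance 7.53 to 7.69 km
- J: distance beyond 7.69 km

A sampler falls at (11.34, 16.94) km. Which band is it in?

V

Distance = √((11.34−12.53)² + (16.94−13.31)²) = √(1.416 + 13.177) = 3.820 km.
3.42 ≤ 3.820 < 4.95 → V.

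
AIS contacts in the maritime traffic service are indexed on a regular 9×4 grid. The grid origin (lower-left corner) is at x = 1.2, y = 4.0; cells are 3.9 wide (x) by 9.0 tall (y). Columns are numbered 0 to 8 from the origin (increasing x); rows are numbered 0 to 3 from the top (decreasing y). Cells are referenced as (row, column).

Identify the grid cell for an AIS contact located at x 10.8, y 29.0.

(1, 2)

Column index: ⌊(10.8 − 1.2) / 3.9⌋ = ⌊2.462⌋ = 2
Row offset from origin: ⌊(29.0 − 4.0) / 9.0⌋ = ⌊2.778⌋ = 2 → row 1 (counted from top)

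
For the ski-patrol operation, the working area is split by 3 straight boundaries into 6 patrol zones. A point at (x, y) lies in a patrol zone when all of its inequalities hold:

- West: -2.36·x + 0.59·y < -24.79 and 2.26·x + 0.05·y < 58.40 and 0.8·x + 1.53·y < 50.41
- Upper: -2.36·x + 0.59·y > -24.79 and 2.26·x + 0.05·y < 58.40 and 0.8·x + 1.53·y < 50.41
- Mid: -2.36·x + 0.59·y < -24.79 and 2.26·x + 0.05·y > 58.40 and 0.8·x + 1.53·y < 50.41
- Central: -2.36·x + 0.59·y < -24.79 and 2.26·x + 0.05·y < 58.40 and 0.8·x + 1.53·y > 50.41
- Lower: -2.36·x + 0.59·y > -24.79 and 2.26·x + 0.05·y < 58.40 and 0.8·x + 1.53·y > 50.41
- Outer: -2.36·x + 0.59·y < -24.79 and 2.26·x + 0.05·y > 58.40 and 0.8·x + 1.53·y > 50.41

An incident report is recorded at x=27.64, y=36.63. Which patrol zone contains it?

Outer

-2.36·27.64 + 0.59·36.63 = -43.619, which is < -24.79
2.26·27.64 + 0.05·36.63 = 64.298, which is > 58.40
0.8·27.64 + 1.53·36.63 = 78.156, which is > 50.41
This sign pattern matches Outer.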